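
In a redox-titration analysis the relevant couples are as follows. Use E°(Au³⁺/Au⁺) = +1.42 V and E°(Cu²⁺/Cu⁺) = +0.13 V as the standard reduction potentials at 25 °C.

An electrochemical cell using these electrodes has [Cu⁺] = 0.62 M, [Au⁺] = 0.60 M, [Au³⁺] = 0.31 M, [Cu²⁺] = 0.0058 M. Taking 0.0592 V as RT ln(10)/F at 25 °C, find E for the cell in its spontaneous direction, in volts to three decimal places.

Au³⁺/Au⁺ is the cathode (higher E°), Cu²⁺/Cu⁺ the anode: E°cell = +1.42 − (+0.13) = +1.29 V, n = 2.
Overall: Au³⁺(aq) + 2 Cu⁺(aq) → Au⁺(aq) + 2 Cu²⁺(aq)
Q = [Au⁺]·[Cu²⁺]^2 / ([Au³⁺]·[Cu⁺]^2); log Q = -3.771.
E = E° − (0.0592/n) log Q = +1.29 − (0.0592/2)(-3.771) = +1.402 V.

+1.402 V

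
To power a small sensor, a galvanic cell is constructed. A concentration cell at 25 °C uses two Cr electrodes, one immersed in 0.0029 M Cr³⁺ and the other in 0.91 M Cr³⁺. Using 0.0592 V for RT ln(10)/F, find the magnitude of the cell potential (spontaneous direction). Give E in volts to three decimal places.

For a concentration cell E°cell = 0. The 0.91 M side is the cathode (reduction is favoured where [Cr³⁺] is higher).
With n = 3, E = −(0.0592/3) log([Cr³⁺]ₐₙ/[Cr³⁺]꜀ₐₜ) = −(0.0592/3) log(0.0029/0.91) = −(0.0592/3)(-2.497) = +0.049 V.

+0.049 V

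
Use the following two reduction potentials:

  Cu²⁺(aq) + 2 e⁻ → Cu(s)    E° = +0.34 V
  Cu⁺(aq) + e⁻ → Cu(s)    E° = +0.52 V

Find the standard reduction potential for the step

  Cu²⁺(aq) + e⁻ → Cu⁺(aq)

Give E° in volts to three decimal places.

+0.160 V

Sequential free energies add, so n₃E°₃ = n₁E°₁ + n₂E°₂.
With n₃ = 2, and the known step contributing 1×(+0.52) V, the unknown satisfies 1·E° = 2×(+0.34) − 1×(+0.52) = +0.160.
E° = +0.160 / 1 = +0.160 V.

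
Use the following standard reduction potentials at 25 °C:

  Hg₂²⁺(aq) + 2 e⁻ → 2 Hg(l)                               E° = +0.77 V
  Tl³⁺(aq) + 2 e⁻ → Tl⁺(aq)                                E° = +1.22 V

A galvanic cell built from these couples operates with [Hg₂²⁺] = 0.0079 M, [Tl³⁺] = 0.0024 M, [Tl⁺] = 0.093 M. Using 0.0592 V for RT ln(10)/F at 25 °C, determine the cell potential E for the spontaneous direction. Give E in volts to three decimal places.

+0.465 V

Tl³⁺/Tl⁺ is the cathode (higher E°), Hg₂²⁺/Hg the anode: E°cell = +1.22 − (+0.77) = +0.45 V, n = 2.
Overall: Tl³⁺(aq) + 2 Hg(l) → Tl⁺(aq) + Hg₂²⁺(aq)
Q = [Tl⁺]·[Hg₂²⁺] / ([Tl³⁺]); log Q = -0.514.
E = E° − (0.0592/n) log Q = +0.45 − (0.0592/2)(-0.514) = +0.465 V.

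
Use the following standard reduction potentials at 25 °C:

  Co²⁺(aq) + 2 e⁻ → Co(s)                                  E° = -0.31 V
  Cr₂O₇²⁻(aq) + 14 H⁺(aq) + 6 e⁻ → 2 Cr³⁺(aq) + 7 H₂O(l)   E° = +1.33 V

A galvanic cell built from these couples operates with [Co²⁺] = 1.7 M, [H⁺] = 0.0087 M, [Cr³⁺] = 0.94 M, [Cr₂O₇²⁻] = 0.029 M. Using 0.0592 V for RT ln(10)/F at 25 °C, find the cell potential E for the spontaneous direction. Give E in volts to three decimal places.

+1.334 V

Cr₂O₇²⁻/Cr³⁺ is the cathode (higher E°), Co²⁺/Co the anode: E°cell = +1.33 − (-0.31) = +1.64 V, n = 6.
Overall: Cr₂O₇²⁻(aq) + 14 H⁺(aq) + 3 Co(s) → 2 Cr³⁺(aq) + 7 H₂O(l) + 3 Co²⁺(aq)
Q = [Cr³⁺]^2·[Co²⁺]^3 / ([Cr₂O₇²⁻]·[H⁺]^14); log Q = 31.022.
E = E° − (0.0592/n) log Q = +1.64 − (0.0592/6)(31.022) = +1.334 V.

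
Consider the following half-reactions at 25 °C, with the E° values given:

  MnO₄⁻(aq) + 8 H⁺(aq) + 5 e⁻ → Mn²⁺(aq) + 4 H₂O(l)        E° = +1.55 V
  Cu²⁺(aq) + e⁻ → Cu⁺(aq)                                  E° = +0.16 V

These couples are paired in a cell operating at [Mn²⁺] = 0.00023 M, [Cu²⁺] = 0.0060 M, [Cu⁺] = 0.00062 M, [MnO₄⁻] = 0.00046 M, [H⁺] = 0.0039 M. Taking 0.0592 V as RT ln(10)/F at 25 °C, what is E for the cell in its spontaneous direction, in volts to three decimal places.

MnO₄⁻/Mn²⁺ is the cathode (higher E°), Cu²⁺/Cu⁺ the anode: E°cell = +1.55 − (+0.16) = +1.39 V, n = 5.
Overall: MnO₄⁻(aq) + 8 H⁺(aq) + 5 Cu⁺(aq) → Mn²⁺(aq) + 4 H₂O(l) + 5 Cu²⁺(aq)
Q = [Mn²⁺]·[Cu²⁺]^5 / ([MnO₄⁻]·[H⁺]^8·[Cu⁺]^5); log Q = 23.899.
E = E° − (0.0592/n) log Q = +1.39 − (0.0592/5)(23.899) = +1.107 V.

+1.107 V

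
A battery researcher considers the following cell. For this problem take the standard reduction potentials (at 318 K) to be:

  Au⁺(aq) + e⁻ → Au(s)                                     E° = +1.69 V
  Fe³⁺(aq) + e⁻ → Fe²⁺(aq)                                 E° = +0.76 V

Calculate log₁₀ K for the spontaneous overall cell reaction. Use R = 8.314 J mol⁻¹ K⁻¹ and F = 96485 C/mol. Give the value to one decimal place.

14.7

Cathode: Au⁺/Au; anode: Fe³⁺/Fe²⁺. E°cell = (+1.69) − (+0.76) = +0.93 V, with n = 1.
ΔG° = −nFE° = −RT ln K, so ln K = nFE°/(RT) = (1)(96485)(+0.93) / ((8.314)(318)) = 33.940.
log₁₀ K = 33.940 / ln 10 = 14.7.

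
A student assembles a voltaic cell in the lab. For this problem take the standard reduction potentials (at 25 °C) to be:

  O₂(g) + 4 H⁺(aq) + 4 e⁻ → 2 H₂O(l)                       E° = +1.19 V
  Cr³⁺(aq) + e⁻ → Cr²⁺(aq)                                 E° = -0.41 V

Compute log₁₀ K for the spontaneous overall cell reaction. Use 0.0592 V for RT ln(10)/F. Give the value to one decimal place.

108.1

Cathode: O₂/H₂O; anode: Cr³⁺/Cr²⁺. E°cell = +1.60 V, n = 4.
log K = nE°cell / 0.0592 = (4)(+1.60) / 0.0592 = 108.1.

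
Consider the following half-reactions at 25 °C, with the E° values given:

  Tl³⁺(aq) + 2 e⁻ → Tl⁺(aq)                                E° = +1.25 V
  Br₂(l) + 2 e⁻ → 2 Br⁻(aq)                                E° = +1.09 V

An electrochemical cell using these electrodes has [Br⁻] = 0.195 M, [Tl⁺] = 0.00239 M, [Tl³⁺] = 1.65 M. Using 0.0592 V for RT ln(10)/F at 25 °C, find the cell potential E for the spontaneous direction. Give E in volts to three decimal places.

+0.202 V

Tl³⁺/Tl⁺ is the cathode (higher E°), Br₂/Br⁻ the anode: E°cell = +1.25 − (+1.09) = +0.16 V, n = 2.
Overall: Tl³⁺(aq) + 2 Br⁻(aq) → Tl⁺(aq) + Br₂(l)
Q = [Tl⁺] / ([Tl³⁺]·[Br⁻]^2); log Q = -1.419.
E = E° − (0.0592/n) log Q = +0.16 − (0.0592/2)(-1.419) = +0.202 V.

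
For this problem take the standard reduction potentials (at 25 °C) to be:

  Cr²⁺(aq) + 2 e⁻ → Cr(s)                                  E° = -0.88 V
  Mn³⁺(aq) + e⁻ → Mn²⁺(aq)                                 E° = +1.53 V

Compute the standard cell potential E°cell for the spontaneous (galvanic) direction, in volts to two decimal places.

The Mn³⁺/Mn²⁺ couple has the higher reduction potential, so it is the cathode; Cr²⁺/Cr is oxidised at the anode.
E°cell = E°(cathode) − E°(anode) = (+1.53) − (-0.88) = +2.41 V.

+2.41 V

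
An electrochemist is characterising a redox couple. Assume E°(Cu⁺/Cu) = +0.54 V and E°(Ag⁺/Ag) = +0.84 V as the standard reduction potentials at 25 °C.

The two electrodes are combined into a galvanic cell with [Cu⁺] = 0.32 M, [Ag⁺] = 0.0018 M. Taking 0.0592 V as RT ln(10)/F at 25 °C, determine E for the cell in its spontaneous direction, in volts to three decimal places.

Ag⁺/Ag is the cathode (higher E°), Cu⁺/Cu the anode: E°cell = +0.84 − (+0.54) = +0.30 V, n = 1.
Overall: Ag⁺(aq) + Cu(s) → Ag(s) + Cu⁺(aq)
Q = [Cu⁺] / ([Ag⁺]); log Q = 2.250.
E = E° − (0.0592/n) log Q = +0.30 − (0.0592/1)(2.250) = +0.167 V.

+0.167 V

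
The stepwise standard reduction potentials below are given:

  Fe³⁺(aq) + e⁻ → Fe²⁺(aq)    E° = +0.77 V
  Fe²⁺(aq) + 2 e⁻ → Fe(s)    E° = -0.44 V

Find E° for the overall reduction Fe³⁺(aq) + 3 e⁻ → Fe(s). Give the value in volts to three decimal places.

-0.037 V

Adding the free-energy changes (−nFE°) of the two steps gives −n₃FE°₃ = −n₁FE°₁ − n₂FE°₂.
E°₃ = (1×+0.77 + 2×-0.44) / 3 = (-0.110) / 3 = -0.037 V.
Simply averaging or adding the two E° values would be wrong; the electron-weighted sum is required.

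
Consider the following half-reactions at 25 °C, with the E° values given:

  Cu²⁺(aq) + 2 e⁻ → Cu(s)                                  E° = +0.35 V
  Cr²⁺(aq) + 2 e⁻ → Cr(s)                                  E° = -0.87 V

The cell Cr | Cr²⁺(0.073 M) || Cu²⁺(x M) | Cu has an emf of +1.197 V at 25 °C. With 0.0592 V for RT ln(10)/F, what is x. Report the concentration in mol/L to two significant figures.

Cu²⁺/Cu is the cathode, Cr²⁺/Cr the anode: E°cell = +1.22 V, n = 2.
Overall reaction: Cu²⁺(aq) + Cr(s) → Cu(s) + Cr²⁺(aq); Q = [Cr²⁺]^1/[Cu²⁺]^1.
From E = E° − (0.0592/n) log Q: log Q = (E° − E)·n/0.0592 = (+1.22 − (+1.197))·2/0.0592 = 0.7770.
So 1·log[Cu²⁺] = 1·log(0.073) − log Q = -1.1367 − (0.7770) = -1.9137; [Cu²⁺] = 10^(-1.9137) ≈ 0.012 M.

0.012 M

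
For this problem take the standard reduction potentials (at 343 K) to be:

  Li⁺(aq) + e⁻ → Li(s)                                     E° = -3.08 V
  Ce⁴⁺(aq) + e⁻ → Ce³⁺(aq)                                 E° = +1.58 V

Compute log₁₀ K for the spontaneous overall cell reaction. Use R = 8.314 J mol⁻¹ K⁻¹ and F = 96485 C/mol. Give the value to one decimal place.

Cathode: Ce⁴⁺/Ce³⁺; anode: Li⁺/Li. E°cell = (+1.58) − (-3.08) = +4.66 V, with n = 1.
ΔG° = −nFE° = −RT ln K, so ln K = nFE°/(RT) = (1)(96485)(+4.66) / ((8.314)(343)) = 157.667.
log₁₀ K = 157.667 / ln 10 = 68.5.

68.5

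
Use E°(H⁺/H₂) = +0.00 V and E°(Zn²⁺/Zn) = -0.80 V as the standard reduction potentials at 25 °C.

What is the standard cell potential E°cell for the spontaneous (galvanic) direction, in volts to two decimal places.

+0.80 V

The H⁺/H₂ couple has the higher reduction potential, so it is the cathode; Zn²⁺/Zn is oxidised at the anode.
E°cell = E°(cathode) − E°(anode) = (+0.00) − (-0.80) = +0.80 V.
Since E°cell > 0, the reaction is spontaneous under standard conditions.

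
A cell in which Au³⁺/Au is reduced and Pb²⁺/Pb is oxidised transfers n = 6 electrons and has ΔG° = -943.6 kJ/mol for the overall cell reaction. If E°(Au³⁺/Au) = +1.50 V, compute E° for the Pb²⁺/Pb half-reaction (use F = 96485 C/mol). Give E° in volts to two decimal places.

E°cell = −ΔG°/(nF) = −(-943.6×10³)/((6)(96485)) = +1.630 V.
Since Au³⁺/Au is the cathode and Pb²⁺/Pb the anode, E°cell = E°(Au³⁺/Au) − E°(Pb²⁺/Pb).
So E°(Pb²⁺/Pb) = E°(Au³⁺/Au) − E°cell = (+1.50) − (+1.630) = -0.13 V.

-0.13 V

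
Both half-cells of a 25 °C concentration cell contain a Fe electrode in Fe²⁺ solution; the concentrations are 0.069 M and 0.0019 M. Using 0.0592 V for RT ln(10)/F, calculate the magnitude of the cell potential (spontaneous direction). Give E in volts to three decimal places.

+0.046 V

For a concentration cell E°cell = 0. The 0.069 M side is the cathode (reduction is favoured where [Fe²⁺] is higher).
With n = 2, E = −(0.0592/2) log([Fe²⁺]ₐₙ/[Fe²⁺]꜀ₐₜ) = −(0.0592/2) log(0.0019/0.069) = −(0.0592/2)(-1.560) = +0.046 V.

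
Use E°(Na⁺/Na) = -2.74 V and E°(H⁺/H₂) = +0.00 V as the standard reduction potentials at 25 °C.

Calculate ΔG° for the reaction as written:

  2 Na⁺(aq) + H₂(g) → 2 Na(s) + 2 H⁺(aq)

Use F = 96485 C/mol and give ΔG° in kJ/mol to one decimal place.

As written, Na⁺/Na is reduced (cathode) and H⁺/H₂ is oxidised (anode), so E°cell = (-2.74) − (+0.00) = -2.74 V.
Balancing electrons gives n = 2.
ΔG° = −nFE° = −(2)(96485)(-2.74) = 528,738 J = +528.7 kJ/mol.

+528.7 kJ/mol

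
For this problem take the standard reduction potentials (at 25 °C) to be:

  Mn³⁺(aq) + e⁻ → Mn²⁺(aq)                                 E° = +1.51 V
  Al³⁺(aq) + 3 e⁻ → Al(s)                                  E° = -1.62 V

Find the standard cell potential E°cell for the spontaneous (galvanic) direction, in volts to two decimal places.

+3.13 V

The Mn³⁺/Mn²⁺ couple has the higher reduction potential, so it is the cathode; Al³⁺/Al is oxidised at the anode.
E°cell = E°(cathode) − E°(anode) = (+1.51) − (-1.62) = +3.13 V.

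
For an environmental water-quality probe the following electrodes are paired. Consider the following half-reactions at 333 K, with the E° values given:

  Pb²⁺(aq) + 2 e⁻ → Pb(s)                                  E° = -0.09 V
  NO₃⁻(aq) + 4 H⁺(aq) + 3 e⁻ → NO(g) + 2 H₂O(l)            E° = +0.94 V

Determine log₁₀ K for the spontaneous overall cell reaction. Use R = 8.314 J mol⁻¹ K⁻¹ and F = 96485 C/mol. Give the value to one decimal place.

93.5

Cathode: NO₃⁻/NO; anode: Pb²⁺/Pb. E°cell = (+0.94) − (-0.09) = +1.03 V, with n = 6.
ΔG° = −nFE° = −RT ln K, so ln K = nFE°/(RT) = (6)(96485)(+1.03) / ((8.314)(333)) = 215.374.
log₁₀ K = 215.374 / ln 10 = 93.5.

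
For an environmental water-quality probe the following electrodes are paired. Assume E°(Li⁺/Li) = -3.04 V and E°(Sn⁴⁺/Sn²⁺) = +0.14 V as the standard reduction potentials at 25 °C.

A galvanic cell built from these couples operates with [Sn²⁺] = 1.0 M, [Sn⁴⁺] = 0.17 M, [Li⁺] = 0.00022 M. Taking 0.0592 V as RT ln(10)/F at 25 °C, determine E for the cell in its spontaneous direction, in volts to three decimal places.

+3.374 V

Sn⁴⁺/Sn²⁺ is the cathode (higher E°), Li⁺/Li the anode: E°cell = +0.14 − (-3.04) = +3.18 V, n = 2.
Overall: Sn⁴⁺(aq) + 2 Li(s) → Sn²⁺(aq) + 2 Li⁺(aq)
Q = [Sn²⁺]·[Li⁺]^2 / ([Sn⁴⁺]); log Q = -6.546.
E = E° − (0.0592/n) log Q = +3.18 − (0.0592/2)(-6.546) = +3.374 V.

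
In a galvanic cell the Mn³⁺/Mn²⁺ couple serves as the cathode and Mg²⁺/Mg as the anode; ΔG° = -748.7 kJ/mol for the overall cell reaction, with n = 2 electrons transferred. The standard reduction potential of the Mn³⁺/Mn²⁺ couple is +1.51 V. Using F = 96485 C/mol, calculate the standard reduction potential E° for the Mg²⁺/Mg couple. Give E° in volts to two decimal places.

-2.37 V

E°cell = −ΔG°/(nF) = −(-748.7×10³)/((2)(96485)) = +3.880 V.
Since Mn³⁺/Mn²⁺ is the cathode and Mg²⁺/Mg the anode, E°cell = E°(Mn³⁺/Mn²⁺) − E°(Mg²⁺/Mg).
So E°(Mg²⁺/Mg) = E°(Mn³⁺/Mn²⁺) − E°cell = (+1.51) − (+3.880) = -2.37 V.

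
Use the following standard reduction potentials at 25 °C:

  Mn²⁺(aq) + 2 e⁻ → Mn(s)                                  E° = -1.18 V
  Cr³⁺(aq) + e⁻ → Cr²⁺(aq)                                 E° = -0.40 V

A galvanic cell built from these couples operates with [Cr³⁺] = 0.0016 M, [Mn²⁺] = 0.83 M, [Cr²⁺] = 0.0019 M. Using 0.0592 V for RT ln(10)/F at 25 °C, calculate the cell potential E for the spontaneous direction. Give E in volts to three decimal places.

+0.778 V

Cr³⁺/Cr²⁺ is the cathode (higher E°), Mn²⁺/Mn the anode: E°cell = -0.40 − (-1.18) = +0.78 V, n = 2.
Overall: 2 Cr³⁺(aq) + Mn(s) → 2 Cr²⁺(aq) + Mn²⁺(aq)
Q = [Cr²⁺]^2·[Mn²⁺] / ([Cr³⁺]^2); log Q = 0.068.
E = E° − (0.0592/n) log Q = +0.78 − (0.0592/2)(0.068) = +0.778 V.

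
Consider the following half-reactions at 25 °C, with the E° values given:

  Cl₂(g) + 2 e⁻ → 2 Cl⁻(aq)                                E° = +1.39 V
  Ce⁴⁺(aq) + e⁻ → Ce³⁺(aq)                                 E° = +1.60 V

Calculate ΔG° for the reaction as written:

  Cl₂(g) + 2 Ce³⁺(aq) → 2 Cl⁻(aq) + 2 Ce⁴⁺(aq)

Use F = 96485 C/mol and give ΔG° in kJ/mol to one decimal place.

+40.5 kJ/mol

As written, Cl₂/Cl⁻ is reduced (cathode) and Ce⁴⁺/Ce³⁺ is oxidised (anode), so E°cell = (+1.39) − (+1.60) = -0.21 V.
Balancing electrons gives n = 2.
ΔG° = −nFE° = −(2)(96485)(-0.21) = 40,524 J = +40.5 kJ/mol.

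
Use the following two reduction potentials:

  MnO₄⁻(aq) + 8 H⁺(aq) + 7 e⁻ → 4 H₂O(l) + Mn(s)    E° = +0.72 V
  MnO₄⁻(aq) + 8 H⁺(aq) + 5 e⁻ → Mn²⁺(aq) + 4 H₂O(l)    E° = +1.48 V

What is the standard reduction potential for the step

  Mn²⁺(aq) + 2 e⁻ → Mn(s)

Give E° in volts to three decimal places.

Sequential free energies add, so n₃E°₃ = n₁E°₁ + n₂E°₂.
With n₃ = 7, and the known step contributing 5×(+1.48) V, the unknown satisfies 2·E° = 7×(+0.72) − 5×(+1.48) = -2.360.
E° = -2.360 / 2 = -1.180 V.

-1.180 V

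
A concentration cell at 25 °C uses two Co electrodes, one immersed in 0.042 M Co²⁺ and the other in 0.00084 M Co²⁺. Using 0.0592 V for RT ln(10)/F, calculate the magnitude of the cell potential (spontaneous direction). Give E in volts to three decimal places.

For a concentration cell E°cell = 0. The 0.042 M side is the cathode (reduction is favoured where [Co²⁺] is higher).
With n = 2, E = −(0.0592/2) log([Co²⁺]ₐₙ/[Co²⁺]꜀ₐₜ) = −(0.0592/2) log(0.00084/0.042) = −(0.0592/2)(-1.699) = +0.050 V.

+0.050 V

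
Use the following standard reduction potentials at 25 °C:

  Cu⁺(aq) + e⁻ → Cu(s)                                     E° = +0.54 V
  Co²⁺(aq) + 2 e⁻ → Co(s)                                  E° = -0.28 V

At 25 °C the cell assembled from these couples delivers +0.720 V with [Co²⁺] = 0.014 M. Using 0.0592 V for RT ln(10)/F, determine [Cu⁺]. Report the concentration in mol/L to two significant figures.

0.0024 M

Cu⁺/Cu is the cathode, Co²⁺/Co the anode: E°cell = +0.82 V, n = 2.
Overall reaction: 2 Cu⁺(aq) + Co(s) → 2 Cu(s) + Co²⁺(aq); Q = [Co²⁺]^1/[Cu⁺]^2.
From E = E° − (0.0592/n) log Q: log Q = (E° − E)·n/0.0592 = (+0.82 − (+0.720))·2/0.0592 = 3.3784.
So 2·log[Cu⁺] = 1·log(0.014) − log Q = -1.8539 − (3.3784) = -5.2323; log[Cu⁺] = -5.2323 / 2 = -2.6162; [Cu⁺] = 10^(-2.6162) ≈ 0.0024 M.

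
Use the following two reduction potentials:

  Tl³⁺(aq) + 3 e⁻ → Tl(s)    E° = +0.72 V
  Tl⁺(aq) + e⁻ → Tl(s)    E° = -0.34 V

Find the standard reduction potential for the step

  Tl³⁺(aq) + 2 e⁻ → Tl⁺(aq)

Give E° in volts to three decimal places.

Sequential free energies add, so n₃E°₃ = n₁E°₁ + n₂E°₂.
With n₃ = 3, and the known step contributing 1×(-0.34) V, the unknown satisfies 2·E° = 3×(+0.72) − 1×(-0.34) = +2.500.
E° = +2.500 / 2 = +1.250 V.

+1.250 V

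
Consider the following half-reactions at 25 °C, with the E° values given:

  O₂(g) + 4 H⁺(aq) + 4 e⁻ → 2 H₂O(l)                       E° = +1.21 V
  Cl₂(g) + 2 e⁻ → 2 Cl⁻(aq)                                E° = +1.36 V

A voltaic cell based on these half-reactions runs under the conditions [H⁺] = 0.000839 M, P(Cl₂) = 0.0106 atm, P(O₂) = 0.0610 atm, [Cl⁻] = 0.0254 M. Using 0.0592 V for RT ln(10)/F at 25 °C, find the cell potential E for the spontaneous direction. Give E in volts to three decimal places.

Cl₂/Cl⁻ is the cathode (higher E°), O₂/H₂O the anode: E°cell = +1.36 − (+1.21) = +0.15 V, n = 4.
Overall: 2 Cl₂(g) + 2 H₂O(l) → 4 Cl⁻(aq) + O₂(g) + 4 H⁺(aq)
Q = [Cl⁻]^4·P(O₂)·[H⁺]^4 / (P(Cl₂)^2); log Q = -15.951.
E = E° − (0.0592/n) log Q = +0.15 − (0.0592/4)(-15.951) = +0.386 V.

+0.386 V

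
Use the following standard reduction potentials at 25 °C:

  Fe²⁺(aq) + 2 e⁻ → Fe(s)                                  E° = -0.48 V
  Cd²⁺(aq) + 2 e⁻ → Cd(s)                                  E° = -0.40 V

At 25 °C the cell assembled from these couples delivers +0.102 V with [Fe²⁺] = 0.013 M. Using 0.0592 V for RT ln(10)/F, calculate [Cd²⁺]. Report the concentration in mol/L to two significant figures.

Cd²⁺/Cd is the cathode, Fe²⁺/Fe the anode: E°cell = +0.08 V, n = 2.
Overall reaction: Cd²⁺(aq) + Fe(s) → Cd(s) + Fe²⁺(aq); Q = [Fe²⁺]^1/[Cd²⁺]^1.
From E = E° − (0.0592/n) log Q: log Q = (E° − E)·n/0.0592 = (+0.08 − (+0.102))·2/0.0592 = -0.7432.
So 1·log[Cd²⁺] = 1·log(0.013) − log Q = -1.8861 − (-0.7432) = -1.1429; [Cd²⁺] = 10^(-1.1429) ≈ 0.072 M.

0.072 M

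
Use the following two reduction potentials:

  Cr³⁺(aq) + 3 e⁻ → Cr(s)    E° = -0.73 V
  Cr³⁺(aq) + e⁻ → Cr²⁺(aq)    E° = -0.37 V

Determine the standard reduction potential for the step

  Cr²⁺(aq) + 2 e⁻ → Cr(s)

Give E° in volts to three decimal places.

-0.910 V

Sequential free energies add, so n₃E°₃ = n₁E°₁ + n₂E°₂.
With n₃ = 3, and the known step contributing 1×(-0.37) V, the unknown satisfies 2·E° = 3×(-0.73) − 1×(-0.37) = -1.820.
E° = -1.820 / 2 = -0.910 V.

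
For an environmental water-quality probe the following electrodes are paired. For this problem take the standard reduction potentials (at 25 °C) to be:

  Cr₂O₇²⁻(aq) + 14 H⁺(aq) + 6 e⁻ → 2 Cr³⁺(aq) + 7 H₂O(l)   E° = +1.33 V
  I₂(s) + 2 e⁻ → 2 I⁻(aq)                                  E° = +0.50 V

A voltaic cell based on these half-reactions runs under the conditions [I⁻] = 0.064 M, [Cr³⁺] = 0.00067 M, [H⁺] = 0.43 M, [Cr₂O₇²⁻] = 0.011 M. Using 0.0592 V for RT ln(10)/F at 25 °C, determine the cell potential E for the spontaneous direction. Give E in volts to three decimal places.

Cr₂O₇²⁻/Cr³⁺ is the cathode (higher E°), I₂/I⁻ the anode: E°cell = +1.33 − (+0.50) = +0.83 V, n = 6.
Overall: Cr₂O₇²⁻(aq) + 14 H⁺(aq) + 6 I⁻(aq) → 2 Cr³⁺(aq) + 7 H₂O(l) + 3 I₂(s)
Q = [Cr³⁺]^2 / ([Cr₂O₇²⁻]·[H⁺]^14·[I⁻]^6); log Q = 7.905.
E = E° − (0.0592/n) log Q = +0.83 − (0.0592/6)(7.905) = +0.752 V.

+0.752 V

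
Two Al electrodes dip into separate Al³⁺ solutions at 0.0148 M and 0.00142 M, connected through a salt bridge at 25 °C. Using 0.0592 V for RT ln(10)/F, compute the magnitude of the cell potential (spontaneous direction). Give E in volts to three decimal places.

For a concentration cell E°cell = 0. The 0.0148 M side is the cathode (reduction is favoured where [Al³⁺] is higher).
With n = 3, E = −(0.0592/3) log([Al³⁺]ₐₙ/[Al³⁺]꜀ₐₜ) = −(0.0592/3) log(0.00142/0.0148) = −(0.0592/3)(-1.018) = +0.020 V.

+0.020 V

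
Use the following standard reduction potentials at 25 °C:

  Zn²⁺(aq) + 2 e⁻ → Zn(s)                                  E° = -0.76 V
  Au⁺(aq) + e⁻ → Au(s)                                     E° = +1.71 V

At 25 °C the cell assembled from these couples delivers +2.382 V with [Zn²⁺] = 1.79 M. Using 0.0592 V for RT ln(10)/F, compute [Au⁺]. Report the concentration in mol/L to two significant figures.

0.044 M

Au⁺/Au is the cathode, Zn²⁺/Zn the anode: E°cell = +2.47 V, n = 2.
Overall reaction: 2 Au⁺(aq) + Zn(s) → 2 Au(s) + Zn²⁺(aq); Q = [Zn²⁺]^1/[Au⁺]^2.
From E = E° − (0.0592/n) log Q: log Q = (E° − E)·n/0.0592 = (+2.47 − (+2.382))·2/0.0592 = 2.9730.
So 2·log[Au⁺] = 1·log(1.79) − log Q = 0.2529 − (2.9730) = -2.7201; log[Au⁺] = -2.7201 / 2 = -1.3600; [Au⁺] = 10^(-1.3600) ≈ 0.044 M.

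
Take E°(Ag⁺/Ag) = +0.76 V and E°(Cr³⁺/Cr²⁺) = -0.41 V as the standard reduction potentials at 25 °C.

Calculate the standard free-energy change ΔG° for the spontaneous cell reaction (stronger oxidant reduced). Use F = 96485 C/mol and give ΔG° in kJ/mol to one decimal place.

Ag⁺/Ag (E° = +0.76 V) is the cathode; Cr³⁺/Cr²⁺ (E° = -0.41 V) is the anode, so E°cell = +1.17 V.
Balancing electrons gives n = 1 (lcm of 1 and 1).
ΔG° = −nFE° = −(1)(96485)(+1.17) = -112,887 J = -112.9 kJ/mol.

-112.9 kJ/mol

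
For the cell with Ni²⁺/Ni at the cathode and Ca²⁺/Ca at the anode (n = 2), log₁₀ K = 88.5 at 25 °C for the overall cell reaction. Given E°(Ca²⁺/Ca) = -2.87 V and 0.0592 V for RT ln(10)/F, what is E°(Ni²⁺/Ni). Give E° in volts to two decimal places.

E°cell = (0.0592/n)·log K = (0.0592/2)(88.5) = +2.620 V.
Since Ni²⁺/Ni is the cathode and Ca²⁺/Ca the anode, E°cell = E°(Ni²⁺/Ni) − E°(Ca²⁺/Ca).
So E°(Ni²⁺/Ni) = E°cell + E°(Ca²⁺/Ca) = +2.620 + (-2.87) = -0.25 V.

-0.25 V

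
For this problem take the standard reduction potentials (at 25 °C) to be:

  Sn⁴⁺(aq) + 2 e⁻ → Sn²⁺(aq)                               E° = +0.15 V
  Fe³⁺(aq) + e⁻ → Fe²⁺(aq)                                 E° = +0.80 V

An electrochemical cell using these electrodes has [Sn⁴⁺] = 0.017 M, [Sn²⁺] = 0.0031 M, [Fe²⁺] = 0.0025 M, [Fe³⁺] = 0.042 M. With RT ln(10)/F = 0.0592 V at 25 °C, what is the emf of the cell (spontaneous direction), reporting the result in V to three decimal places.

Fe³⁺/Fe²⁺ is the cathode (higher E°), Sn⁴⁺/Sn²⁺ the anode: E°cell = +0.80 − (+0.15) = +0.65 V, n = 2.
Overall: 2 Fe³⁺(aq) + Sn²⁺(aq) → 2 Fe²⁺(aq) + Sn⁴⁺(aq)
Q = [Fe²⁺]^2·[Sn⁴⁺] / ([Fe³⁺]^2·[Sn²⁺]); log Q = -1.712.
E = E° − (0.0592/n) log Q = +0.65 − (0.0592/2)(-1.712) = +0.701 V.

+0.701 V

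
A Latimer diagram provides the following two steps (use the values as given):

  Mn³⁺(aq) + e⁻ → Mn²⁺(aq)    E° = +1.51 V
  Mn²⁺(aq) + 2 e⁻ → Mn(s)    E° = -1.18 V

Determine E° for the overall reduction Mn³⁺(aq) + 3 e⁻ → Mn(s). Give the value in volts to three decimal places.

Since ΔG° = −nFE° is additive over sequential reductions, n₃E°₃ = n₁E°₁ + n₂E°₂.
E°₃ = (1×+1.51 + 2×-1.18) / 3 = (-0.850) / 3 = -0.283 V.

-0.283 V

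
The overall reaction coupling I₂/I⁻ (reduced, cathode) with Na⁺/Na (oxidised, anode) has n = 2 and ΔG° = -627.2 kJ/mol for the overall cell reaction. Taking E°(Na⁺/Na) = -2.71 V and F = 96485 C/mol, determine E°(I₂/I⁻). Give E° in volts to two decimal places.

E°cell = −ΔG°/(nF) = −(-627.2×10³)/((2)(96485)) = +3.250 V.
Since I₂/I⁻ is the cathode and Na⁺/Na the anode, E°cell = E°(I₂/I⁻) − E°(Na⁺/Na).
So E°(I₂/I⁻) = E°cell + E°(Na⁺/Na) = +3.250 + (-2.71) = +0.54 V.

+0.54 V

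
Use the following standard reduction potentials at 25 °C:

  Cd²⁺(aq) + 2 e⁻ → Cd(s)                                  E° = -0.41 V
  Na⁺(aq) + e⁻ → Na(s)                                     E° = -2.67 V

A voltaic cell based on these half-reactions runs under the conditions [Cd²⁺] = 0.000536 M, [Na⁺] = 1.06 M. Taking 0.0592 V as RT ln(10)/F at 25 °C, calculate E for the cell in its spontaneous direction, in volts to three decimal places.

+2.162 V

Cd²⁺/Cd is the cathode (higher E°), Na⁺/Na the anode: E°cell = -0.41 − (-2.67) = +2.26 V, n = 2.
Overall: Cd²⁺(aq) + 2 Na(s) → Cd(s) + 2 Na⁺(aq)
Q = [Na⁺]^2 / ([Cd²⁺]); log Q = 3.321.
E = E° − (0.0592/n) log Q = +2.26 − (0.0592/2)(3.321) = +2.162 V.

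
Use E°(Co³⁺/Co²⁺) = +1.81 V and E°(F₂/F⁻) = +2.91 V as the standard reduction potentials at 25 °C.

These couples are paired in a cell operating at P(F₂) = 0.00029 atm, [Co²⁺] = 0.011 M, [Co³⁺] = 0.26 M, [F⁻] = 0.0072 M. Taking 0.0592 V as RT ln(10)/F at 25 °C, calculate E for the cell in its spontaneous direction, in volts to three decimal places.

F₂/F⁻ is the cathode (higher E°), Co³⁺/Co²⁺ the anode: E°cell = +2.91 − (+1.81) = +1.10 V, n = 2.
Overall: F₂(g) + 2 Co²⁺(aq) → 2 F⁻(aq) + 2 Co³⁺(aq)
Q = [F⁻]^2·[Co³⁺]^2 / (P(F₂)·[Co²⁺]^2); log Q = 1.999.
E = E° − (0.0592/n) log Q = +1.10 − (0.0592/2)(1.999) = +1.041 V.

+1.041 V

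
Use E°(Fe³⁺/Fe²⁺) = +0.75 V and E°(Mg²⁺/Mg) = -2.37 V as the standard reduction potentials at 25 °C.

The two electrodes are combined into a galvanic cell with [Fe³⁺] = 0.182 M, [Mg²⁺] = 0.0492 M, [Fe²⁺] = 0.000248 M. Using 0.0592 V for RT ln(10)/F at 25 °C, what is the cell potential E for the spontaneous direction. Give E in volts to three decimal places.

Fe³⁺/Fe²⁺ is the cathode (higher E°), Mg²⁺/Mg the anode: E°cell = +0.75 − (-2.37) = +3.12 V, n = 2.
Overall: 2 Fe³⁺(aq) + Mg(s) → 2 Fe²⁺(aq) + Mg²⁺(aq)
Q = [Fe²⁺]^2·[Mg²⁺] / ([Fe³⁺]^2); log Q = -7.039.
E = E° − (0.0592/n) log Q = +3.12 − (0.0592/2)(-7.039) = +3.328 V.

+3.328 V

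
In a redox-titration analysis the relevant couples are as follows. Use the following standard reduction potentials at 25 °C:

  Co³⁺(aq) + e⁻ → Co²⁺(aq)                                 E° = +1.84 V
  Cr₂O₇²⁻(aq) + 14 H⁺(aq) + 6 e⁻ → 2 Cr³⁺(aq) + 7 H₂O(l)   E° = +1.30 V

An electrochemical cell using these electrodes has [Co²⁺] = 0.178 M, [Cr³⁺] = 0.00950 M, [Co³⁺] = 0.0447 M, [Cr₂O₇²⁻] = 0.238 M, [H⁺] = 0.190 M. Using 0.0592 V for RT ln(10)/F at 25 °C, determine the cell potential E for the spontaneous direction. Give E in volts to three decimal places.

Co³⁺/Co²⁺ is the cathode (higher E°), Cr₂O₇²⁻/Cr³⁺ the anode: E°cell = +1.84 − (+1.30) = +0.54 V, n = 6.
Overall: 6 Co³⁺(aq) + 2 Cr³⁺(aq) + 7 H₂O(l) → 6 Co²⁺(aq) + Cr₂O₇²⁻(aq) + 14 H⁺(aq)
Q = [Co²⁺]^6·[Cr₂O₇²⁻]·[H⁺]^14 / ([Co³⁺]^6·[Cr³⁺]^2); log Q = -3.076.
E = E° − (0.0592/n) log Q = +0.54 − (0.0592/6)(-3.076) = +0.570 V.

+0.570 V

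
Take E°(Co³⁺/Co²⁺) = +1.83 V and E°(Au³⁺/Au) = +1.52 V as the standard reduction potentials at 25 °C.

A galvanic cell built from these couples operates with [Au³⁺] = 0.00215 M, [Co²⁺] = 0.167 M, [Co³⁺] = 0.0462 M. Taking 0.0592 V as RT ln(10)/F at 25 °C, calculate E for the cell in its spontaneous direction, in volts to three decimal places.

Co³⁺/Co²⁺ is the cathode (higher E°), Au³⁺/Au the anode: E°cell = +1.83 − (+1.52) = +0.31 V, n = 3.
Overall: 3 Co³⁺(aq) + Au(s) → 3 Co²⁺(aq) + Au³⁺(aq)
Q = [Co²⁺]^3·[Au³⁺] / ([Co³⁺]^3); log Q = -0.993.
E = E° − (0.0592/n) log Q = +0.31 − (0.0592/3)(-0.993) = +0.330 V.

+0.330 V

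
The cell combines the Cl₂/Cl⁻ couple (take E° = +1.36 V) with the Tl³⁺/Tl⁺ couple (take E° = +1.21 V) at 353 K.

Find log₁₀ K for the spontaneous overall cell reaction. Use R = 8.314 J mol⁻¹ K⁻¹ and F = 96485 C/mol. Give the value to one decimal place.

Cathode: Cl₂/Cl⁻; anode: Tl³⁺/Tl⁺. E°cell = (+1.36) − (+1.21) = +0.15 V, with n = 2.
ΔG° = −nFE° = −RT ln K, so ln K = nFE°/(RT) = (2)(96485)(+0.15) / ((8.314)(353)) = 9.863.
log₁₀ K = 9.863 / ln 10 = 4.3.

4.3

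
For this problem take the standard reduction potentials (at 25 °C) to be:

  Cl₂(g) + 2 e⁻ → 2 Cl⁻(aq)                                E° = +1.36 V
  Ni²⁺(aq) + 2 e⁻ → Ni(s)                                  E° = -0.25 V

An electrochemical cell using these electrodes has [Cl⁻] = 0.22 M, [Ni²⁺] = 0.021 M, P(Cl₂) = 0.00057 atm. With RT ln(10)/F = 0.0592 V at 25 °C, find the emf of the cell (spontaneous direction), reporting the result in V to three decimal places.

+1.603 V

Cl₂/Cl⁻ is the cathode (higher E°), Ni²⁺/Ni the anode: E°cell = +1.36 − (-0.25) = +1.61 V, n = 2.
Overall: Cl₂(g) + Ni(s) → 2 Cl⁻(aq) + Ni²⁺(aq)
Q = [Cl⁻]^2·[Ni²⁺] / (P(Cl₂)); log Q = 0.251.
E = E° − (0.0592/n) log Q = +1.61 − (0.0592/2)(0.251) = +1.603 V.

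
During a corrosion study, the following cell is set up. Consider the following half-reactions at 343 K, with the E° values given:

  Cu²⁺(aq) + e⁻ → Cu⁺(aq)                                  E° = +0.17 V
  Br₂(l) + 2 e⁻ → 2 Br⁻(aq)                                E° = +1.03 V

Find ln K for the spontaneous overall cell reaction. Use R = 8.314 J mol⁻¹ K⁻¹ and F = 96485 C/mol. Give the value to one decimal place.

58.2

Cathode: Br₂/Br⁻; anode: Cu²⁺/Cu⁺. E°cell = (+1.03) − (+0.17) = +0.86 V, with n = 2.
ΔG° = −nFE° = −RT ln K, so ln K = nFE°/(RT) = (2)(96485)(+0.86) / ((8.314)(343)) = 58.195.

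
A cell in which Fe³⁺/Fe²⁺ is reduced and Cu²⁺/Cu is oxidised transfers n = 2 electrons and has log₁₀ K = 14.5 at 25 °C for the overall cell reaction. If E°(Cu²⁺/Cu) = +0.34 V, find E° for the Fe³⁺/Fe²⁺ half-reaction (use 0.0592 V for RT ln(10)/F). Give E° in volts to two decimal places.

E°cell = (0.0592/n)·log K = (0.0592/2)(14.5) = +0.429 V.
Since Fe³⁺/Fe²⁺ is the cathode and Cu²⁺/Cu the anode, E°cell = E°(Fe³⁺/Fe²⁺) − E°(Cu²⁺/Cu).
So E°(Fe³⁺/Fe²⁺) = E°cell + E°(Cu²⁺/Cu) = +0.429 + (+0.34) = +0.77 V.

+0.77 V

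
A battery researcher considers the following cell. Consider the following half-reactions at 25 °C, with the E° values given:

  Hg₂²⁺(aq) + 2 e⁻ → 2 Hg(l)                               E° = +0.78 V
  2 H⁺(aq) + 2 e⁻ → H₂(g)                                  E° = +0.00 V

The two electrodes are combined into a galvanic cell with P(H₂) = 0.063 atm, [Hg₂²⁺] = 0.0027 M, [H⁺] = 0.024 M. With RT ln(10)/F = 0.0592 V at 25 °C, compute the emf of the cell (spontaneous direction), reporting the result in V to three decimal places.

Hg₂²⁺/Hg is the cathode (higher E°), H⁺/H₂ the anode: E°cell = +0.78 − (+0.00) = +0.78 V, n = 2.
Overall: Hg₂²⁺(aq) + H₂(g) → 2 Hg(l) + 2 H⁺(aq)
Q = [H⁺]^2 / ([Hg₂²⁺]·P(H₂)); log Q = 0.530.
E = E° − (0.0592/n) log Q = +0.78 − (0.0592/2)(0.530) = +0.764 V.

+0.764 V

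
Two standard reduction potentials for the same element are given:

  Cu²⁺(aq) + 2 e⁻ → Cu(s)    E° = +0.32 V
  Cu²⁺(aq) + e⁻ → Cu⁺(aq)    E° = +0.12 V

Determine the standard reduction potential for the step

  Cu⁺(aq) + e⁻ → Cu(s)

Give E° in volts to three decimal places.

Sequential free energies add, so n₃E°₃ = n₁E°₁ + n₂E°₂.
With n₃ = 2, and the known step contributing 1×(+0.12) V, the unknown satisfies 1·E° = 2×(+0.32) − 1×(+0.12) = +0.520.
E° = +0.520 / 1 = +0.520 V.

+0.520 V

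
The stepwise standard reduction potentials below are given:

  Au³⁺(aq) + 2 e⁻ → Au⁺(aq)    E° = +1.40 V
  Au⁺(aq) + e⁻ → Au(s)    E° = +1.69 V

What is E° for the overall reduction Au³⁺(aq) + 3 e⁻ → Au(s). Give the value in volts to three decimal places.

+1.497 V

Since ΔG° = −nFE° is additive over sequential reductions, n₃E°₃ = n₁E°₁ + n₂E°₂.
E°₃ = (2×+1.40 + 1×+1.69) / 3 = (+4.490) / 3 = +1.497 V.
E° values themselves are not directly additive — weighting by electron count is essential.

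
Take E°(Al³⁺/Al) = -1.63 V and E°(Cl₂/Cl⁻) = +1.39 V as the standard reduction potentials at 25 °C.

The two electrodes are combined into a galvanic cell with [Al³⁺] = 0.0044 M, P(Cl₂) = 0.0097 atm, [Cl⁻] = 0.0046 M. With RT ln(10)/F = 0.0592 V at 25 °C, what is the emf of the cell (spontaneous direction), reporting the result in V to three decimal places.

Cl₂/Cl⁻ is the cathode (higher E°), Al³⁺/Al the anode: E°cell = +1.39 − (-1.63) = +3.02 V, n = 6.
Overall: 3 Cl₂(g) + 2 Al(s) → 6 Cl⁻(aq) + 2 Al³⁺(aq)
Q = [Cl⁻]^6·[Al³⁺]^2 / (P(Cl₂)^3); log Q = -12.697.
E = E° − (0.0592/n) log Q = +3.02 − (0.0592/6)(-12.697) = +3.145 V.

+3.145 V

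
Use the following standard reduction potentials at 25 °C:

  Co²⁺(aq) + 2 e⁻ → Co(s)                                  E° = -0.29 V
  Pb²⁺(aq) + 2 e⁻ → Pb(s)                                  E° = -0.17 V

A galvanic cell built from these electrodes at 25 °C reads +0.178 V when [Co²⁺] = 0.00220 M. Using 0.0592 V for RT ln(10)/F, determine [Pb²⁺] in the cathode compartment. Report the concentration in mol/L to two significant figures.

Pb²⁺/Pb is the cathode, Co²⁺/Co the anode: E°cell = +0.12 V, n = 2.
Overall reaction: Pb²⁺(aq) + Co(s) → Pb(s) + Co²⁺(aq); Q = [Co²⁺]^1/[Pb²⁺]^1.
From E = E° − (0.0592/n) log Q: log Q = (E° − E)·n/0.0592 = (+0.12 − (+0.178))·2/0.0592 = -1.9595.
So 1·log[Pb²⁺] = 1·log(0.0022) − log Q = -2.6576 − (-1.9595) = -0.6981; [Pb²⁺] = 10^(-0.6981) ≈ 0.20 M.

0.20 M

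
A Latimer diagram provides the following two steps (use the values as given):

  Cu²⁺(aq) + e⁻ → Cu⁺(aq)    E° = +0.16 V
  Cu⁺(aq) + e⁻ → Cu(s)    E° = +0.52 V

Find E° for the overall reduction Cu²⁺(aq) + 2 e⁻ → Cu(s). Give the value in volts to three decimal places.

+0.340 V

Standard free energies of sequential steps add: ΔG°₃ = ΔG°₁ + ΔG°₂, so n₃E°₃ = n₁E°₁ + n₂E°₂.
E°₃ = (1×+0.16 + 1×+0.52) / 2 = (+0.680) / 2 = +0.340 V.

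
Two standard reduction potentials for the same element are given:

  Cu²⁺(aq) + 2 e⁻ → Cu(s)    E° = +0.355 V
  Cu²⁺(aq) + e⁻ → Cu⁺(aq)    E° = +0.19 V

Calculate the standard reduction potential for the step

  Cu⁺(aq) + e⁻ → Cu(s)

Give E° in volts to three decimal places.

Sequential free energies add, so n₃E°₃ = n₁E°₁ + n₂E°₂.
With n₃ = 2, and the known step contributing 1×(+0.19) V, the unknown satisfies 1·E° = 2×(+0.355) − 1×(+0.19) = +0.520.
E° = +0.520 / 1 = +0.520 V.

+0.520 V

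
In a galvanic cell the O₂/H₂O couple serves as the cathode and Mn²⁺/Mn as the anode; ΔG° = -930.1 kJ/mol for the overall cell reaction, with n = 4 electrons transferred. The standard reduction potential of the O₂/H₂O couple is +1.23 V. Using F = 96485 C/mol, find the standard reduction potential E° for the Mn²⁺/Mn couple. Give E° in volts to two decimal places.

-1.18 V

E°cell = −ΔG°/(nF) = −(-930.1×10³)/((4)(96485)) = +2.410 V.
Since O₂/H₂O is the cathode and Mn²⁺/Mn the anode, E°cell = E°(O₂/H₂O) − E°(Mn²⁺/Mn).
So E°(Mn²⁺/Mn) = E°(O₂/H₂O) − E°cell = (+1.23) − (+2.410) = -1.18 V.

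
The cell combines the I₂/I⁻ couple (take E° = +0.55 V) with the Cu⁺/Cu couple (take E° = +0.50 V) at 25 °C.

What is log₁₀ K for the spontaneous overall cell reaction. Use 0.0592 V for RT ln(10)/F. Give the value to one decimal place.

1.7

Cathode: I₂/I⁻; anode: Cu⁺/Cu. E°cell = +0.05 V, n = 2.
log K = nE°cell / 0.0592 = (2)(+0.05) / 0.0592 = 1.7.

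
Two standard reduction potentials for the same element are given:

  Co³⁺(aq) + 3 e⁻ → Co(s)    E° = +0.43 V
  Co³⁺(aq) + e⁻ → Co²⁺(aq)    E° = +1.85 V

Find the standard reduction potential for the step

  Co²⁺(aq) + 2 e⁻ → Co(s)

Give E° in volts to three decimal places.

Sequential free energies add, so n₃E°₃ = n₁E°₁ + n₂E°₂.
With n₃ = 3, and the known step contributing 1×(+1.85) V, the unknown satisfies 2·E° = 3×(+0.43) − 1×(+1.85) = -0.560.
E° = -0.560 / 2 = -0.280 V.

-0.280 V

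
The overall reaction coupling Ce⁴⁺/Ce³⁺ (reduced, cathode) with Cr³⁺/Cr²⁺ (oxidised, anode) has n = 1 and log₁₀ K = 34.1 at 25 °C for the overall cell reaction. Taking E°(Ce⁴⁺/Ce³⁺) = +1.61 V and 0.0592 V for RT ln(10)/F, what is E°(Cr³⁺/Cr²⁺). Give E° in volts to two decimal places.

E°cell = (0.0592/n)·log K = (0.0592/1)(34.1) = +2.019 V.
Since Ce⁴⁺/Ce³⁺ is the cathode and Cr³⁺/Cr²⁺ the anode, E°cell = E°(Ce⁴⁺/Ce³⁺) − E°(Cr³⁺/Cr²⁺).
So E°(Cr³⁺/Cr²⁺) = E°(Ce⁴⁺/Ce³⁺) − E°cell = (+1.61) − (+2.019) = -0.41 V.

-0.41 V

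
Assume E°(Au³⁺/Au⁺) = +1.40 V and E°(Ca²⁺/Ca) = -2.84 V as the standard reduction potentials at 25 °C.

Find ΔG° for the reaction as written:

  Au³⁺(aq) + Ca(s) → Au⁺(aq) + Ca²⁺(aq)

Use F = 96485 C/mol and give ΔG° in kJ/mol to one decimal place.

-818.2 kJ/mol

As written, Au³⁺/Au⁺ is reduced (cathode) and Ca²⁺/Ca is oxidised (anode), so E°cell = (+1.40) − (-2.84) = +4.24 V.
Balancing electrons gives n = 2.
ΔG° = −nFE° = −(2)(96485)(+4.24) = -818,193 J = -818.2 kJ/mol.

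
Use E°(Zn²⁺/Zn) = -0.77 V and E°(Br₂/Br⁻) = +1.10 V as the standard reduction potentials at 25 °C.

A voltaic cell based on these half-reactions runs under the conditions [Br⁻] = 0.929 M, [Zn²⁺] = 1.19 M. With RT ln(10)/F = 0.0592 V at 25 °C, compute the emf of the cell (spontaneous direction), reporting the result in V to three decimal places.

+1.870 V

Br₂/Br⁻ is the cathode (higher E°), Zn²⁺/Zn the anode: E°cell = +1.10 − (-0.77) = +1.87 V, n = 2.
Overall: Br₂(l) + Zn(s) → 2 Br⁻(aq) + Zn²⁺(aq)
Q = [Br⁻]^2·[Zn²⁺]; log Q = 0.012.
E = E° − (0.0592/n) log Q = +1.87 − (0.0592/2)(0.012) = +1.870 V.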